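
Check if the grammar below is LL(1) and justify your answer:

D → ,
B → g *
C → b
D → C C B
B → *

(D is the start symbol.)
Yes, the grammar is LL(1).

A grammar is LL(1) if for each non-terminal N with multiple productions, the predict sets of those productions are pairwise disjoint, where PREDICT(N → α) = (FIRST(α) \ {ε}) ∪ (FOLLOW(N) if α ⇒* ε).

Relevant sets:
  FIRST(C) = { 'b' }

For D:
  PREDICT(D → ',') = { ',' }
  PREDICT(D → C C B) = { 'b' }
For B:
  PREDICT(B → g '*') = { 'g' }
  PREDICT(B → '*') = { '*' }
C has a single production, so nothing to check there.

All predict sets are disjoint. The grammar IS LL(1).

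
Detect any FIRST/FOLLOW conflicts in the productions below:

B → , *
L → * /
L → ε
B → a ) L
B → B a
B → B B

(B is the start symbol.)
A FIRST/FOLLOW conflict occurs when a non-terminal N has a nullable alternative N → β (β ⇒* ε) and another alternative N → α with FIRST(α) ∩ FOLLOW(N) ≠ ∅: on such a lookahead the parser cannot decide between expanding α and letting N vanish via β.

Nullable non-terminals: L.

L: nullable alternative(s) L → ε; FOLLOW(L) = { $, ',', 'a' }
  L → * /: FIRST \ {ε} = { '*' } — disjoint from FOLLOW(L)
  L → ε: FIRST \ {ε} = { } — this is the only nullable alternative, skip

B has no nullable alternative, so no FIRST/FOLLOW check is needed there.

No FIRST/FOLLOW conflicts found.

Answer: No FIRST/FOLLOW conflicts.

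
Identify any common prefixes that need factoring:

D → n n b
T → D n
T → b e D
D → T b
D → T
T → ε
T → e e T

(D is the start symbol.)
Left-factoring is needed when two productions for the same non-terminal
share a common prefix on the right-hand side.

Productions for D:
  D → n n b
  D → T b
  D → T
Productions for T:
  T → D n
  T → b e D
  T → ε
  T → e e T

Found common prefix 'T' in productions for D

Answer: Yes, D has productions with common prefix 'T'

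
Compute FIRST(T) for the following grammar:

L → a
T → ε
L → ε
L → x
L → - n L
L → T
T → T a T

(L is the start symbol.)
{ 'a', ε }

From T → ε:
  - ε-production, so ε ∈ FIRST(T)
From T → T a T:
  - T is the symbol being defined: contributes nothing new
    T is nullable, so continue to the next symbol
  - a is a terminal: add 'a' and stop

Collecting: FIRST(T) = { 'a', ε }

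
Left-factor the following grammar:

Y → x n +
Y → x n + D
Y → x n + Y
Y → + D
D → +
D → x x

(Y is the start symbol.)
Left-factoring transforms A → αβ₁ | αβ₂ into A → αA' and A' → β₁ | β₂
(α is the longest common prefix among the alternatives). Repeat until
no nonterminal has two alternatives with a common prefix.

Round 1: Y has alternatives sharing prefix 'x n +'. Introduce Y': Y → x n + Y'
  Add: Y' → ε
  Add: Y' → D
  Add: Y' → Y

No remaining common prefixes — done.

Resulting grammar:
Y → x n + Y'
Y' → ε
Y' → D
Y' → Y
Y → + D
D → +
D → x x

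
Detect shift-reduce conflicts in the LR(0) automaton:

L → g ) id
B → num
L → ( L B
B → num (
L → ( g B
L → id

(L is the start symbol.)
Yes — I10: [B → num .] vs [B → num . (]

Augment with L' → L and build the canonical LR(0) collection (I0 = CLOSURE({[L' → . L]}), then GOTO on every symbol after a dot until no new states appear). It has 13 states:
  I0: { [L → . ( L B], [L → . ( g B], [L → . g ) id], [L → . id], [L' → . L] }  — shift
  I1: { [L → ( . L B], [L → ( . g B], [L → . ( L B], [L → . ( g B], [L → . g ) id], [L → . id] }  — shift
  I2: { [L' → L .] }  — accept
  I3: { [L → g . ) id] }  — shift
  I4: { [L → id .] }  — reduce
  I5: { [L → g ) . id] }  — shift
  I6: { [L → g ) id .] }  — reduce
  I7: { [B → . num (], [B → . num], [L → ( L . B] }  — shift
  I8: { [B → . num (], [B → . num], [L → ( g . B], [L → g . ) id] }  — shift
  I9: { [L → ( g B .] }  — reduce
  I10: { [B → num . (], [B → num .] }  — shift, reduce
  I11: { [B → num ( .] }  — reduce
  I12: { [L → ( L B .] }  — reduce

I10 contains reduce item [B → num .] and shift item [B → num . (] — shift-reduce conflict.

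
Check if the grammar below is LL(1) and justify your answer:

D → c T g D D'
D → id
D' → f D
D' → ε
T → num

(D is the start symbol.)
A grammar is LL(1) if for each non-terminal N with multiple productions, the predict sets of those productions are pairwise disjoint, where PREDICT(N → α) = (FIRST(α) \ {ε}) ∪ (FOLLOW(N) if α ⇒* ε).

Relevant sets:
  FOLLOW(D') = { $, 'f' }

For D:
  PREDICT(D → c T g D D') = { 'c' }
  PREDICT(D → id) = { 'id' }
For D':
  PREDICT(D' → f D) = { 'f' }
  PREDICT(D' → ε) = { $, 'f' }
T has a single production, so nothing to check there.

Conflict found: Predict set conflict for D': { 'f' }
The grammar is NOT LL(1).

Answer: No. Predict set conflict for D': { 'f' }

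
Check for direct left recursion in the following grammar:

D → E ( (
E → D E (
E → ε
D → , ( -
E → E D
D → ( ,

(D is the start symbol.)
Yes, E is left-recursive

Direct left recursion occurs when N → N α for some non-terminal N (the right-hand side begins with the left-hand side itself).

D → E ( (: starts with E
E → D E (: starts with D
E → ε: starts with ε
D → , ( -: starts with ','
E → E D: LEFT RECURSIVE (starts with E)
D → ( ,: starts with '('

The grammar has direct left recursion on: E.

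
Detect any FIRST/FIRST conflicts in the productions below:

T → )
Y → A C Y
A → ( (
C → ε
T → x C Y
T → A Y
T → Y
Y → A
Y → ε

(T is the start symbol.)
FIRST sets of the non-terminals at (or reachable through a nullable prefix from) the front of some alternative:
  FIRST(A) = { '(' }
  FIRST(Y) = { '(', ε }

Productions for T:
  T → ): FIRST = { ')' }
  T → x C Y: FIRST = { 'x' }
  T → A Y: FIRST = { '(' }
  T → Y: FIRST = { '(', ε }
Productions for Y:
  Y → A C Y: FIRST = { '(' }
  Y → A: FIRST = { '(' }
  Y → ε: FIRST = { ε }
A, C have only one production, so no FIRST/FIRST conflict is possible there.

Conflict for T: T → A Y and T → Y
  Overlap: { '(' }
Conflict for Y: Y → A C Y and Y → A
  Overlap: { '(' }

Answer: Yes. T → A Y / T → Y on { '(' }; Y → A C Y / Y → A on { '(' }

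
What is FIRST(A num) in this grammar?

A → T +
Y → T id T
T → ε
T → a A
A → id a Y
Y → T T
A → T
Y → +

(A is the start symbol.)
FIRST sets of the non-terminals involved (from the grammar, by fixed-point iteration):
  FIRST(A) = { '+', 'a', 'id', ε }

To compute FIRST(A num), process the symbols left to right:
Symbol A is a non-terminal. Add FIRST(A) \ {ε} = { '+', 'a', 'id' }
A is nullable (ε ∈ FIRST(A)), continue to the next symbol.
Symbol num is a terminal. Add 'num' and stop.
FIRST(A num) = { '+', 'a', 'id', 'num' }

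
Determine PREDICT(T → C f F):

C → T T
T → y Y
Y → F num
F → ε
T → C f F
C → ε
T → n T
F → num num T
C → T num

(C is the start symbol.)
{ 'f', 'n', 'y' }

PREDICT(T → C f F) = (FIRST(RHS) \ {ε}) ∪ (FOLLOW(T) if ε ∈ FIRST(RHS), i.e. RHS ⇒* ε)
FIRST(C) = { 'f', 'n', 'y', ε }
FIRST(C f F) = { 'f', 'n', 'y' }
ε ∉ FIRST(C f F), so FOLLOW(T) is not added.
PREDICT(T → C f F) = { 'f', 'n', 'y' }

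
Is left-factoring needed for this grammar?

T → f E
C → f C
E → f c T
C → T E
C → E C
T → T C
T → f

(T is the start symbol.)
Yes, T has productions with common prefix 'f'

Left-factoring is needed when two productions for the same non-terminal
share a common prefix on the right-hand side.

Productions for T:
  T → f E
  T → T C
  T → f
Productions for C:
  C → f C
  C → T E
  C → E C

Found common prefix 'f' in productions for T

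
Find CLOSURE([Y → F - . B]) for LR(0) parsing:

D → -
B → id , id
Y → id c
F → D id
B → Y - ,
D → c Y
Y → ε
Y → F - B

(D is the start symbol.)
Start with: [Y → F - . B]
  [Y → F - . B] has the dot before B: add [B → . id , id], [B → . Y - ,]
  [B → . Y - ,] has the dot before Y: add [Y → . id c], [Y → .], [Y → . F - B]
  [Y → . F - B] has the dot before F: add [F → . D id]
  [F → . D id] has the dot before D: add [D → . -], [D → . c Y]
No further items can be added.

CLOSURE = { [B → . Y - ,], [B → . id , id], [D → . -], [D → . c Y], [F → . D id], [Y → . F - B], [Y → . id c], [Y → .], [Y → F - . B] }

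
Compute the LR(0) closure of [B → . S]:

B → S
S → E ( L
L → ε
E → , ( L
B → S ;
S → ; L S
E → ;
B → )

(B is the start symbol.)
Start with: [B → . S]
  [B → . S] has the dot before S: add [S → . E ( L], [S → . ; L S]
  [S → . E ( L] has the dot before E: add [E → . , ( L], [E → . ;]
No further items can be added.

CLOSURE = { [B → . S], [E → . , ( L], [E → . ;], [S → . ; L S], [S → . E ( L] }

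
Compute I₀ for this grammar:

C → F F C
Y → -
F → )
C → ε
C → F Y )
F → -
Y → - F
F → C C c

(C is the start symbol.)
First, augment the grammar with C' → C
I₀ = CLOSURE({ [C' → . C] }):
  [C' → . C] has the dot before C: add [C → . F F C], [C → .], [C → . F Y )]
  [C → . F F C] has the dot before F: add [F → . )], [F → . -], [F → . C C c]
No further items can be added.

I₀ = { [C → . F F C], [C → . F Y )], [C → .], [C' → . C], [F → . )], [F → . -], [F → . C C c] }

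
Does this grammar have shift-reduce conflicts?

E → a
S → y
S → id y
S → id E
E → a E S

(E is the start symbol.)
Yes — I2: [E → a .] vs [E → . a]

A shift-reduce conflict occurs when an LR(0) state has both:
  - a complete (reduce) item [A → α .] (dot at the end), and
  - a shift item [B → β . c γ] (dot before a terminal).

Augment with E' → E and build the canonical LR(0) collection (I0 = CLOSURE({[E' → . E]}), then GOTO on every symbol after a dot until no new states appear). It has 9 states:
  I0: { [E → . a E S], [E → . a], [E' → . E] }  — shift
  I1: { [E' → E .] }  — accept
  I2: { [E → . a E S], [E → . a], [E → a . E S], [E → a .] }  — shift, reduce
  I3: { [E → a E . S], [S → . id E], [S → . id y], [S → . y] }  — shift
  I4: { [E → a E S .] }  — reduce
  I5: { [E → . a E S], [E → . a], [S → id . E], [S → id . y] }  — shift
  I6: { [S → y .] }  — reduce
  I7: { [S → id E .] }  — reduce
  I8: { [S → id y .] }  — reduce

I2 contains reduce item [E → a .] and shift items [E → . a], [E → . a E S] — shift-reduce conflict.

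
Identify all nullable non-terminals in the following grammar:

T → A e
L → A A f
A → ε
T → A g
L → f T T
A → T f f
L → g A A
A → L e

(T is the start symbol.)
{ 'A' }

A non-terminal is nullable if it can derive ε (the empty string): either it has an ε-production, or it has a production whose right-hand side consists entirely of nullable non-terminals.

ε-productions: A → ε
So A is immediately nullable.
No further non-terminal can be added: every production for the remaining non-terminals contains a terminal or a non-nullable non-terminal.
Nullable = { 'A' }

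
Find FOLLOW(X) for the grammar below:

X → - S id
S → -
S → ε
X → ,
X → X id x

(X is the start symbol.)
{ $, 'id' }

To compute FOLLOW(X), find every occurrence of X on a right-hand side N → α X β: add FIRST(β) \ {ε}, and if β is empty or nullable also add FOLLOW(N). Iterate to a fixed point.

X is the start symbol, so $ ∈ FOLLOW(X).
In X → X id x: X is followed by id x, add FIRST(id x) \ {ε} = { 'id' }

Taking the union: FOLLOW(X) = { $, 'id' }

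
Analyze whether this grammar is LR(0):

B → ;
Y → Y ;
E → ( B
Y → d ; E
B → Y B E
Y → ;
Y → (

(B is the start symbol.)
A grammar is LR(0) if no state in the canonical LR(0) collection has:
  - both a shift item (dot before a terminal) and a complete item (shift-reduce conflict), or
  - two or more complete items (reduce-reduce conflict; the accept item [B' → B .] counts as a complete item here).

Augment with B' → B and build the canonical LR(0) collection (I0 = CLOSURE({[B' → . B]}), then GOTO on every symbol after a dot until no new states appear). It has 13 states:
  I0: { [B → . ;], [B → . Y B E], [B' → . B], [Y → . (], [Y → . ;], [Y → . Y ;], [Y → . d ; E] }  — shift
  I1: { [Y → ( .] }  — reduce
  I2: { [B → ; .], [Y → ; .] }  — 2 reduces
  I3: { [B' → B .] }  — accept
  I4: { [B → . ;], [B → . Y B E], [B → Y . B E], [Y → . (], [Y → . ;], [Y → . Y ;], [Y → . d ; E], [Y → Y . ;] }  — shift
  I5: { [Y → d . ; E] }  — shift
  I6: { [E → . ( B], [Y → d ; . E] }  — shift
  I7: { [B → . ;], [B → . Y B E], [E → ( . B], [Y → . (], [Y → . ;], [Y → . Y ;], [Y → . d ; E] }  — shift
  I8: { [Y → d ; E .] }  — reduce
  I9: { [E → ( B .] }  — reduce
  I10: { [B → ; .], [Y → ; .], [Y → Y ; .] }  — 3 reduces
  I11: { [B → Y B . E], [E → . ( B] }  — shift
  I12: { [B → Y B E .] }  — reduce

Conflict in state I2:
  Reduce-reduce conflict: [B → ; .] and [Y → ; .]
So the grammar is NOT LR(0).

Answer: No. Reduce-reduce conflict: [B → ; .] and [Y → ; .]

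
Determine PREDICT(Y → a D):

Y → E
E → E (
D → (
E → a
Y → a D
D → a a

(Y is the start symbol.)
{ 'a' }

PREDICT(Y → a D) = (FIRST(RHS) \ {ε}) ∪ (FOLLOW(Y) if ε ∈ FIRST(RHS), i.e. RHS ⇒* ε)
FIRST(a D) = { 'a' }
ε ∉ FIRST(a D), so FOLLOW(Y) is not added.
PREDICT(Y → a D) = { 'a' }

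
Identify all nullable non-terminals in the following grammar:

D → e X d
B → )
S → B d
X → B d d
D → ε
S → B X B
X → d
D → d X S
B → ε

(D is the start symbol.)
{ 'B', 'D' }

A non-terminal is nullable if it can derive ε (the empty string): either it has an ε-production, or it has a production whose right-hand side consists entirely of nullable non-terminals.

ε-productions: D → ε, B → ε
So D, B are immediately nullable.
No further non-terminal can be added: every production for the remaining non-terminals contains a terminal or a non-nullable non-terminal.
Nullable = { 'B', 'D' }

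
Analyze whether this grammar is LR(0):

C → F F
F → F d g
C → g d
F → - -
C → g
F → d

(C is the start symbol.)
A grammar is LR(0) if no state in the canonical LR(0) collection has:
  - both a shift item (dot before a terminal) and a complete item (shift-reduce conflict), or
  - two or more complete items (reduce-reduce conflict; the accept item [C' → C .] counts as a complete item here).

Augment with C' → C and build the canonical LR(0) collection (I0 = CLOSURE({[C' → . C]}), then GOTO on every symbol after a dot until no new states appear). It has 12 states:
  I0: { [C → . F F], [C → . g d], [C → . g], [C' → . C], [F → . - -], [F → . F d g], [F → . d] }  — shift
  I1: { [F → - . -] }  — shift
  I2: { [C' → C .] }  — accept
  I3: { [C → F . F], [F → . - -], [F → . F d g], [F → . d], [F → F . d g] }  — shift
  I4: { [F → d .] }  — reduce
  I5: { [C → g . d], [C → g .] }  — shift, reduce
  I6: { [C → g d .] }  — reduce
  I7: { [C → F F .], [F → F . d g] }  — shift, reduce
  I8: { [F → F d . g], [F → d .] }  — shift, reduce
  I9: { [F → F d g .] }  — reduce
  I10: { [F → F d . g] }  — shift
  I11: { [F → - - .] }  — reduce

Conflict in state I5:
  Shift-reduce conflict between [C → g .] and [C → g . d]
So the grammar is NOT LR(0).

Answer: No. Shift-reduce conflict between [C → g .] and [C → g . d]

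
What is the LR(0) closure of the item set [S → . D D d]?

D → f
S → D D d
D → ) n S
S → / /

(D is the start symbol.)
To compute CLOSURE, for each item [A → α.Bβ] where B is a non-terminal, add [B → .γ] for all productions B → γ; repeat for the newly added items until nothing changes.

Start with: [S → . D D d]
  [S → . D D d] has the dot before D: add [D → . f], [D → . ) n S]
No further items can be added.

CLOSURE = { [D → . ) n S], [D → . f], [S → . D D d] }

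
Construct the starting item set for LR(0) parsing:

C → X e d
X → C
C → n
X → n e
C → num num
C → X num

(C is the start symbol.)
{ [C → . X e d], [C → . X num], [C → . n], [C → . num num], [C' → . C], [X → . C], [X → . n e] }

First, augment the grammar with C' → C
I₀ = CLOSURE({ [C' → . C] }):
  [C' → . C] has the dot before C: add [C → . X e d], [C → . n], [C → . num num], [C → . X num]
  [C → . X e d] has the dot before X: add [X → . C], [X → . n e]
No further items can be added.

I₀ = { [C → . X e d], [C → . X num], [C → . n], [C → . num num], [C' → . C], [X → . C], [X → . n e] }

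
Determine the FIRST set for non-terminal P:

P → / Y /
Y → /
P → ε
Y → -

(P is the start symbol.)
{ '/', ε }

To compute FIRST(P), examine every production with P on the left-hand side, reading each right-hand side left to right until a non-nullable symbol is reached.

From P → / Y /:
  - '/' is a terminal: add '/' and stop
From P → ε:
  - ε-production, so ε ∈ FIRST(P)

Collecting: FIRST(P) = { '/', ε }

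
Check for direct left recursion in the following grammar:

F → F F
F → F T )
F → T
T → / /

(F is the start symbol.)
Direct left recursion occurs when N → N α for some non-terminal N (the right-hand side begins with the left-hand side itself).

F → F F: LEFT RECURSIVE (starts with F)
F → F T ): LEFT RECURSIVE (starts with F)
F → T: starts with T
T → / /: starts with '/'

The grammar has direct left recursion on: F.

Answer: Yes, F is left-recursive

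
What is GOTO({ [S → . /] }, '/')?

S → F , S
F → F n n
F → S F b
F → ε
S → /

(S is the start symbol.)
{ [S → / .] }

GOTO(I, '/') = CLOSURE({ [A → αX.β] : [A → α.Xβ] ∈ I, X = '/' })

Items with dot before '/', with the dot advanced:
  [S → . /] → [S → / .]
Closure adds nothing (no advanced item has the dot before a non-terminal).

GOTO = { [S → / .] }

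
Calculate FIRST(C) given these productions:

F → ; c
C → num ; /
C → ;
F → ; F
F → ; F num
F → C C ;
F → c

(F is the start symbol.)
{ ';', 'num' }

To compute FIRST(C), examine every production with C on the left-hand side, reading each right-hand side left to right until a non-nullable symbol is reached.

From C → num ; /:
  - num is a terminal: add 'num' and stop
From C → ;:
  - ';' is a terminal: add ';' and stop

Collecting: FIRST(C) = { ';', 'num' }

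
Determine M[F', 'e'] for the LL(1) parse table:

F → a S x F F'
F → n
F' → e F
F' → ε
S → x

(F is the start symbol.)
F' → e F, F' → ε

To find M[F', 'e'], we find productions for F' where 'e' is in the predict set (PREDICT(N → α) = (FIRST(α) \ {ε}) ∪ (FOLLOW(N) if α ⇒* ε)).

Relevant sets:
  FOLLOW(F') = { $, 'e' }

F' → e F: PREDICT = { 'e' }
  'e' is in predict set, so this production goes in M[F', 'e']
F' → ε: PREDICT = { $, 'e' }
  'e' is in predict set, so this production goes in M[F', 'e']

M[F', 'e'] = F' → e F, F' → ε  (a multiply-defined cell — the grammar is not LL(1))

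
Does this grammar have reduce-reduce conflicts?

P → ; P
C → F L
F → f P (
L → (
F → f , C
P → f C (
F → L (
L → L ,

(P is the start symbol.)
No reduce-reduce conflicts

A reduce-reduce conflict occurs when an LR(0) state has two complete items [A → α .] and [B → β .] — both call for a reduction, and with no lookahead the parser cannot choose between them.

Augment with P' → P and build the canonical LR(0) collection (I0 = CLOSURE({[P' → . P]}), then GOTO on every symbol after a dot until no new states appear). It has 18 states:
  I0: { [P → . ; P], [P → . f C (], [P' → . P] }  — shift
  I1: { [P → . ; P], [P → . f C (], [P → ; . P] }  — shift
  I2: { [P' → P .] }  — accept
  I3: { [C → . F L], [F → . L (], [F → . f , C], [F → . f P (], [L → . (], [L → . L ,], [P → f . C (] }  — shift
  I4: { [L → ( .] }  — reduce
  I5: { [P → f C . (] }  — shift
  I6: { [C → F . L], [L → . (], [L → . L ,] }  — shift
  I7: { [F → L . (], [L → L . ,] }  — shift
  I8: { [F → f . , C], [F → f . P (], [P → . ; P], [P → . f C (] }  — shift
  I9: { [C → . F L], [F → . L (], [F → . f , C], [F → . f P (], [F → f , . C], [L → . (], [L → . L ,] }  — shift
  I10: { [F → f P . (] }  — shift
  I11: { [F → f P ( .] }  — reduce
  I12: { [F → f , C .] }  — reduce
  I13: { [F → L ( .] }  — reduce
  I14: { [L → L , .] }  — reduce
  I15: { [C → F L .], [L → L . ,] }  — shift, reduce
  I16: { [P → f C ( .] }  — reduce
  I17: { [P → ; P .] }  — reduce

No state contains more than one complete item.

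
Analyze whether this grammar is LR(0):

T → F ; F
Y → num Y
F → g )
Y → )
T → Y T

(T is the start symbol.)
A grammar is LR(0) if no state in the canonical LR(0) collection has:
  - both a shift item (dot before a terminal) and a complete item (shift-reduce conflict), or
  - two or more complete items (reduce-reduce conflict; the accept item [T' → T .] counts as a complete item here).

Augment with T' → T and build the canonical LR(0) collection (I0 = CLOSURE({[T' → . T]}), then GOTO on every symbol after a dot until no new states appear). It has 12 states:
  I0: { [F → . g )], [T → . F ; F], [T → . Y T], [T' → . T], [Y → . )], [Y → . num Y] }  — shift
  I1: { [Y → ) .] }  — reduce
  I2: { [T → F . ; F] }  — shift
  I3: { [T' → T .] }  — accept
  I4: { [F → . g )], [T → . F ; F], [T → . Y T], [T → Y . T], [Y → . )], [Y → . num Y] }  — shift
  I5: { [F → g . )] }  — shift
  I6: { [Y → . )], [Y → . num Y], [Y → num . Y] }  — shift
  I7: { [Y → num Y .] }  — reduce
  I8: { [F → g ) .] }  — reduce
  I9: { [T → Y T .] }  — reduce
  I10: { [F → . g )], [T → F ; . F] }  — shift
  I11: { [T → F ; F .] }  — reduce

Every state is either a pure shift/goto state or contains exactly one complete item and nothing to shift — no conflicts. The grammar is LR(0).

Answer: Yes, the grammar is LR(0)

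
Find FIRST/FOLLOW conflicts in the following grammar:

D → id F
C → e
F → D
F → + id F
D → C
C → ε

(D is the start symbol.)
No FIRST/FOLLOW conflicts.

Nullable non-terminals: C, D, F.
FIRST sets used below: FIRST(C) = { 'e', ε }, FIRST(D) = { 'e', 'id', ε }

C: nullable alternative(s) C → ε; FOLLOW(C) = { $ }
  C → e: FIRST \ {ε} = { 'e' } — disjoint from FOLLOW(C)
  C → ε: FIRST \ {ε} = { } — this is the only nullable alternative, skip

D: nullable alternative(s) D → C; FOLLOW(D) = { $ }
  D → id F: FIRST \ {ε} = { 'id' } — disjoint from FOLLOW(D)
  D → C: FIRST \ {ε} = { 'e' } — this is the only nullable alternative, skip

F: nullable alternative(s) F → D; FOLLOW(F) = { $ }
  F → D: FIRST \ {ε} = { 'e', 'id' } — this is the only nullable alternative, skip
  F → + id F: FIRST \ {ε} = { '+' } — disjoint from FOLLOW(F)

No FIRST/FOLLOW conflicts found.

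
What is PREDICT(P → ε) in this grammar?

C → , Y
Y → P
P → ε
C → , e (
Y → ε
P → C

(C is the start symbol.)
PREDICT(P → ε) = (FIRST(RHS) \ {ε}) ∪ (FOLLOW(P) if ε ∈ FIRST(RHS), i.e. RHS ⇒* ε)
The right-hand side is ε (FIRST(ε) = { ε }), so the predict set is FOLLOW(P) = { $ }
PREDICT(P → ε) = { $ }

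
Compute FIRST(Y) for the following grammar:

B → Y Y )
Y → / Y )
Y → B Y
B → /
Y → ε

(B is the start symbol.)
{ ')', '/', ε }

To compute FIRST(Y), examine every production with Y on the left-hand side, reading each right-hand side left to right until a non-nullable symbol is reached.

FIRST sets of the other non-terminals involved (by the same procedure, iterated to a fixed point):
  FIRST(B) = { ')', '/' }

From Y → / Y ):
  - '/' is a terminal: add '/' and stop
From Y → B Y:
  - B is a non-terminal: add FIRST(B) \ {ε} = { ')', '/' }
    B is not nullable, so stop
From Y → ε:
  - ε-production, so ε ∈ FIRST(Y)

Collecting: FIRST(Y) = { ')', '/', ε }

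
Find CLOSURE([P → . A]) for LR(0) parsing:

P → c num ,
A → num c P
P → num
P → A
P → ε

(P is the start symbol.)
{ [A → . num c P], [P → . A] }

To compute CLOSURE, for each item [A → α.Bβ] where B is a non-terminal, add [B → .γ] for all productions B → γ; repeat for the newly added items until nothing changes.

Start with: [P → . A]
  [P → . A] has the dot before A: add [A → . num c P]
No further items can be added.

CLOSURE = { [A → . num c P], [P → . A] }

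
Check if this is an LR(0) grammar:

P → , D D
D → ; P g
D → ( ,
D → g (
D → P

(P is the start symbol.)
Augment with P' → P and build the canonical LR(0) collection (I0 = CLOSURE({[P' → . P]}), then GOTO on every symbol after a dot until no new states appear). It has 13 states:
  I0: { [P → . , D D], [P' → . P] }  — shift
  I1: { [D → . ( ,], [D → . ; P g], [D → . P], [D → . g (], [P → , . D D], [P → . , D D] }  — shift
  I2: { [P' → P .] }  — accept
  I3: { [D → ( . ,] }  — shift
  I4: { [D → ; . P g], [P → . , D D] }  — shift
  I5: { [D → . ( ,], [D → . ; P g], [D → . P], [D → . g (], [P → , D . D], [P → . , D D] }  — shift
  I6: { [D → P .] }  — reduce
  I7: { [D → g . (] }  — shift
  I8: { [D → g ( .] }  — reduce
  I9: { [P → , D D .] }  — reduce
  I10: { [D → ; P . g] }  — shift
  I11: { [D → ; P g .] }  — reduce
  I12: { [D → ( , .] }  — reduce

Every state is either a pure shift/goto state or contains exactly one complete item and nothing to shift — no conflicts. The grammar is LR(0).

Answer: Yes, the grammar is LR(0)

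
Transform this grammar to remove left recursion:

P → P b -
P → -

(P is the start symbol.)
P is directly left-recursive. The standard transformation for
  A → A α₁ | ... | A α_m | β₁ | ... | β_n
is
  A  → β₁ A' | ... | β_n A'
  A' → α₁ A' | ... | α_m A' | ε

P → - becomes P → - P'
P → P b - becomes P' → b - P'
Add P' → ε

Resulting grammar:
P → - P'
P' → b - P'
P' → ε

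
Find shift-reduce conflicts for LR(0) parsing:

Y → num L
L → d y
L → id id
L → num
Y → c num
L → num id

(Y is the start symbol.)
Yes — I7: [L → num .] vs [L → num . id]

Augment with Y' → Y and build the canonical LR(0) collection (I0 = CLOSURE({[Y' → . Y]}), then GOTO on every symbol after a dot until no new states appear). It has 12 states:
  I0: { [Y → . c num], [Y → . num L], [Y' → . Y] }  — shift
  I1: { [Y' → Y .] }  — accept
  I2: { [Y → c . num] }  — shift
  I3: { [L → . d y], [L → . id id], [L → . num id], [L → . num], [Y → num . L] }  — shift
  I4: { [Y → num L .] }  — reduce
  I5: { [L → d . y] }  — shift
  I6: { [L → id . id] }  — shift
  I7: { [L → num . id], [L → num .] }  — shift, reduce
  I8: { [L → num id .] }  — reduce
  I9: { [L → id id .] }  — reduce
  I10: { [L → d y .] }  — reduce
  I11: { [Y → c num .] }  — reduce

I7 contains reduce item [L → num .] and shift item [L → num . id] — shift-reduce conflict.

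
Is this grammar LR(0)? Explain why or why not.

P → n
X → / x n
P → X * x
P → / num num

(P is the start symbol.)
Yes, the grammar is LR(0)

A grammar is LR(0) if no state in the canonical LR(0) collection has:
  - both a shift item (dot before a terminal) and a complete item (shift-reduce conflict), or
  - two or more complete items (reduce-reduce conflict; the accept item [P' → P .] counts as a complete item here).

Augment with P' → P and build the canonical LR(0) collection (I0 = CLOSURE({[P' → . P]}), then GOTO on every symbol after a dot until no new states appear). It has 11 states:
  I0: { [P → . / num num], [P → . X * x], [P → . n], [P' → . P], [X → . / x n] }  — shift
  I1: { [P → / . num num], [X → / . x n] }  — shift
  I2: { [P' → P .] }  — accept
  I3: { [P → X . * x] }  — shift
  I4: { [P → n .] }  — reduce
  I5: { [P → X * . x] }  — shift
  I6: { [P → X * x .] }  — reduce
  I7: { [P → / num . num] }  — shift
  I8: { [X → / x . n] }  — shift
  I9: { [X → / x n .] }  — reduce
  I10: { [P → / num num .] }  — reduce

Every state is either a pure shift/goto state or contains exactly one complete item and nothing to shift — no conflicts. The grammar is LR(0).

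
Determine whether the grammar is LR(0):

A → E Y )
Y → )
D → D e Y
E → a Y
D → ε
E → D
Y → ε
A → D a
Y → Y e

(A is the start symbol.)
No. Shift-reduce conflict between [D → .] and [E → . a Y]

Augment with A' → A and build the canonical LR(0) collection (I0 = CLOSURE({[A' → . A]}), then GOTO on every symbol after a dot until no new states appear). It has 13 states:
  I0: { [A → . D a], [A → . E Y )], [A' → . A], [D → . D e Y], [D → .], [E → . D], [E → . a Y] }  — shift, reduce
  I1: { [A' → A .] }  — accept
  I2: { [A → D . a], [D → D . e Y], [E → D .] }  — shift, reduce
  I3: { [A → E . Y )], [Y → . )], [Y → . Y e], [Y → .] }  — shift, reduce
  I4: { [E → a . Y], [Y → . )], [Y → . Y e], [Y → .] }  — shift, reduce
  I5: { [Y → ) .] }  — reduce
  I6: { [E → a Y .], [Y → Y . e] }  — shift, reduce
  I7: { [Y → Y e .] }  — reduce
  I8: { [A → E Y . )], [Y → Y . e] }  — shift
  I9: { [A → E Y ) .] }  — reduce
  I10: { [A → D a .] }  — reduce
  I11: { [D → D e . Y], [Y → . )], [Y → . Y e], [Y → .] }  — shift, reduce
  I12: { [D → D e Y .], [Y → Y . e] }  — shift, reduce

Conflict in state I0:
  Shift-reduce conflict between [D → .] and [E → . a Y]
So the grammar is NOT LR(0).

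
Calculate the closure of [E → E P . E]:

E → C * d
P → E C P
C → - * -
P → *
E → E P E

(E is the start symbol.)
To compute CLOSURE, for each item [A → α.Bβ] where B is a non-terminal, add [B → .γ] for all productions B → γ; repeat for the newly added items until nothing changes.

Start with: [E → E P . E]
  [E → E P . E] has the dot before E: add [E → . C * d], [E → . E P E]
  [E → . C * d] has the dot before C: add [C → . - * -]
No further items can be added.

CLOSURE = { [C → . - * -], [E → . C * d], [E → . E P E], [E → E P . E] }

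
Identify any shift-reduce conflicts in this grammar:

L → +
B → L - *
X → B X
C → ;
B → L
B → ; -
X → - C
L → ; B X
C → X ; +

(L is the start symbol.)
A shift-reduce conflict occurs when an LR(0) state has both:
  - a complete (reduce) item [A → α .] (dot at the end), and
  - a shift item [B → β . c γ] (dot before a terminal).

Augment with L' → L and build the canonical LR(0) collection (I0 = CLOSURE({[L' → . L]}), then GOTO on every symbol after a dot until no new states appear). It has 19 states:
  I0: { [L → . +], [L → . ; B X], [L' → . L] }  — shift
  I1: { [L → + .] }  — reduce
  I2: { [B → . ; -], [B → . L - *], [B → . L], [L → . +], [L → . ; B X], [L → ; . B X] }  — shift
  I3: { [L' → L .] }  — accept
  I4: { [B → . ; -], [B → . L - *], [B → . L], [B → ; . -], [L → . +], [L → . ; B X], [L → ; . B X] }  — shift
  I5: { [B → . ; -], [B → . L - *], [B → . L], [L → . +], [L → . ; B X], [L → ; B . X], [X → . - C], [X → . B X] }  — shift
  I6: { [B → L . - *], [B → L .] }  — shift, reduce
  I7: { [B → L - . *] }  — shift
  I8: { [B → L - * .] }  — reduce
  I9: { [B → . ; -], [B → . L - *], [B → . L], [C → . ;], [C → . X ; +], [L → . +], [L → . ; B X], [X → - . C], [X → . - C], [X → . B X] }  — shift
  I10: { [B → . ; -], [B → . L - *], [B → . L], [L → . +], [L → . ; B X], [X → . - C], [X → . B X], [X → B . X] }  — shift
  I11: { [L → ; B X .] }  — reduce
  I12: { [X → B X .] }  — reduce
  I13: { [B → . ; -], [B → . L - *], [B → . L], [B → ; . -], [C → ; .], [L → . +], [L → . ; B X], [L → ; . B X] }  — shift, reduce
  I14: { [X → - C .] }  — reduce
  I15: { [C → X . ; +] }  — shift
  I16: { [C → X ; . +] }  — shift
  I17: { [C → X ; + .] }  — reduce
  I18: { [B → ; - .] }  — reduce

I6 contains reduce item [B → L .] and shift item [B → L . - *] — shift-reduce conflict.
I13 contains reduce item [C → ; .] and shift items [B → . ; -], [B → ; . -], [L → . +], [L → . ; B X] — shift-reduce conflict.

Answer: Yes — I6: [B → L .] vs [B → L . - *]; I13: [C → ; .] vs [B → . ; -]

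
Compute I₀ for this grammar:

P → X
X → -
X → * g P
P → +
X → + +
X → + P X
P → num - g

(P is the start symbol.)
First, augment the grammar with P' → P
I₀ = CLOSURE({ [P' → . P] }):
  [P' → . P] has the dot before P: add [P → . X], [P → . +], [P → . num - g]
  [P → . X] has the dot before X: add [X → . -], [X → . * g P], [X → . + +], [X → . + P X]
No further items can be added.

I₀ = { [P → . +], [P → . X], [P → . num - g], [P' → . P], [X → . * g P], [X → . + +], [X → . + P X], [X → . -] }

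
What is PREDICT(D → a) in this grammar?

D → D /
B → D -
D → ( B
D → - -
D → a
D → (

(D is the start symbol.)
{ 'a' }

PREDICT(D → a) = (FIRST(RHS) \ {ε}) ∪ (FOLLOW(D) if ε ∈ FIRST(RHS), i.e. RHS ⇒* ε)
FIRST(a) = { 'a' }
ε ∉ FIRST(a), so FOLLOW(D) is not added.
PREDICT(D → a) = { 'a' }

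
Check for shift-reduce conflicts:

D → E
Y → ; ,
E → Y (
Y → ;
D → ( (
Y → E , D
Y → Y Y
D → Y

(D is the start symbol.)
Augment with D' → D and build the canonical LR(0) collection (I0 = CLOSURE({[D' → . D]}), then GOTO on every symbol after a dot until no new states appear). It has 13 states:
  I0: { [D → . ( (], [D → . E], [D → . Y], [D' → . D], [E → . Y (], [Y → . ; ,], [Y → . ;], [Y → . E , D], [Y → . Y Y] }  — shift
  I1: { [D → ( . (] }  — shift
  I2: { [Y → ; . ,], [Y → ; .] }  — shift, reduce
  I3: { [D' → D .] }  — accept
  I4: { [D → E .], [Y → E . , D] }  — shift, reduce
  I5: { [D → Y .], [E → . Y (], [E → Y . (], [Y → . ; ,], [Y → . ;], [Y → . E , D], [Y → . Y Y], [Y → Y . Y] }  — shift, reduce
  I6: { [E → Y ( .] }  — reduce
  I7: { [Y → E . , D] }  — shift
  I8: { [E → . Y (], [E → Y . (], [Y → . ; ,], [Y → . ;], [Y → . E , D], [Y → . Y Y], [Y → Y . Y], [Y → Y Y .] }  — shift, reduce
  I9: { [D → . ( (], [D → . E], [D → . Y], [E → . Y (], [Y → . ; ,], [Y → . ;], [Y → . E , D], [Y → . Y Y], [Y → E , . D] }  — shift
  I10: { [Y → E , D .] }  — reduce
  I11: { [Y → ; , .] }  — reduce
  I12: { [D → ( ( .] }  — reduce

I2 contains reduce item [Y → ; .] and shift item [Y → ; . ,] — shift-reduce conflict.
I4 contains reduce item [D → E .] and shift item [Y → E . , D] — shift-reduce conflict.
I5 contains reduce item [D → Y .] and shift items [E → Y . (], [Y → . ;], [Y → . ; ,] — shift-reduce conflict.
I8 contains reduce item [Y → Y Y .] and shift items [E → Y . (], [Y → . ;], [Y → . ; ,] — shift-reduce conflict.

Answer: Yes — I2: [Y → ; .] vs [Y → ; . ,]; I4: [D → E .] vs [Y → E . , D]; I5: [D → Y .] vs [E → Y . (]; I8: [Y → Y Y .] vs [E → Y . (]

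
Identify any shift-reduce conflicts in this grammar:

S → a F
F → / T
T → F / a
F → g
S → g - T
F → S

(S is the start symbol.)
Augment with S' → S and build the canonical LR(0) collection (I0 = CLOSURE({[S' → . S]}), then GOTO on every symbol after a dot until no new states appear). It has 14 states:
  I0: { [S → . a F], [S → . g - T], [S' → . S] }  — shift
  I1: { [S' → S .] }  — accept
  I2: { [F → . / T], [F → . S], [F → . g], [S → . a F], [S → . g - T], [S → a . F] }  — shift
  I3: { [S → g . - T] }  — shift
  I4: { [F → . / T], [F → . S], [F → . g], [S → . a F], [S → . g - T], [S → g - . T], [T → . F / a] }  — shift
  I5: { [F → . / T], [F → . S], [F → . g], [F → / . T], [S → . a F], [S → . g - T], [T → . F / a] }  — shift
  I6: { [T → F . / a] }  — shift
  I7: { [F → S .] }  — reduce
  I8: { [S → g - T .] }  — reduce
  I9: { [F → g .], [S → g . - T] }  — shift, reduce
  I10: { [T → F / . a] }  — shift
  I11: { [T → F / a .] }  — reduce
  I12: { [F → / T .] }  — reduce
  I13: { [S → a F .] }  — reduce

I9 contains reduce item [F → g .] and shift item [S → g . - T] — shift-reduce conflict.

Answer: Yes — I9: [F → g .] vs [S → g . - T]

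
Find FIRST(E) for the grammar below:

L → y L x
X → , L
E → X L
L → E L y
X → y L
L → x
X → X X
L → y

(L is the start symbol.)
{ ',', 'y' }

FIRST sets of the other non-terminals involved (by the same procedure, iterated to a fixed point):
  FIRST(X) = { ',', 'y' }

From E → X L:
  - X is a non-terminal: add FIRST(X) \ {ε} = { ',', 'y' }
    X is not nullable, so stop

Collecting: FIRST(E) = { ',', 'y' }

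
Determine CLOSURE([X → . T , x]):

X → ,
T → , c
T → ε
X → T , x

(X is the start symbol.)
To compute CLOSURE, for each item [A → α.Bβ] where B is a non-terminal, add [B → .γ] for all productions B → γ; repeat for the newly added items until nothing changes.

Start with: [X → . T , x]
  [X → . T , x] has the dot before T: add [T → . , c], [T → .]
No further items can be added.

CLOSURE = { [T → . , c], [T → .], [X → . T , x] }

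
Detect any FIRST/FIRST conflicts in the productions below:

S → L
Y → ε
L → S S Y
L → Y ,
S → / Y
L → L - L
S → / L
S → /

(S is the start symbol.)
FIRST sets of the non-terminals at (or reachable through a nullable prefix from) the front of some alternative:
  FIRST(L) = { ',', '/' }
  FIRST(S) = { ',', '/' }
  FIRST(Y) = { ε }

Productions for S:
  S → L: FIRST = { ',', '/' }
  S → / Y: FIRST = { '/' }
  S → / L: FIRST = { '/' }
  S → /: FIRST = { '/' }
Productions for L:
  L → S S Y: FIRST = { ',', '/' }
  L → Y ,: FIRST = { ',' }
  L → L - L: FIRST = { ',', '/' }
Y has only one production, so no FIRST/FIRST conflict is possible there.

Conflict for S: S → L and S → / Y
  Overlap: { '/' }
Conflict for S: S → L and S → / L
  Overlap: { '/' }
Conflict for S: S → L and S → /
  Overlap: { '/' }
Conflict for S: S → / Y and S → / L
  Overlap: { '/' }
Conflict for S: S → / Y and S → /
  Overlap: { '/' }
Conflict for S: S → / L and S → /
  Overlap: { '/' }
Conflict for L: L → S S Y and L → Y ,
  Overlap: { ',' }
Conflict for L: L → S S Y and L → L - L
  Overlap: { ',', '/' }
Conflict for L: L → Y , and L → L - L
  Overlap: { ',' }

Answer: Yes. S → L / S → '/' Y on { '/' }; S → L / S → '/' L on { '/' }; S → L / S → '/' on { '/' }; S → '/' Y / S → '/' L on { '/' }; S → '/' Y / S → '/' on { '/' }; S → '/' L / S → '/' on { '/' }; L → S S Y / L → Y ',' on { ',' }; L → S S Y / L → L '-' L on { ',', '/' }; L → Y ',' / L → L '-' L on { ',' }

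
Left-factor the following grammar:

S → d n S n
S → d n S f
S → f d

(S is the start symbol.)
Left-factoring transforms A → αβ₁ | αβ₂ into A → αA' and A' → β₁ | β₂
(α is the longest common prefix among the alternatives). Repeat until
no nonterminal has two alternatives with a common prefix.

Round 1: S has alternatives sharing prefix 'd n S'. Introduce S': S → d n S S'
  Add: S' → n
  Add: S' → f

No remaining common prefixes — done.

Resulting grammar:
S → d n S S'
S' → n
S' → f
S → f d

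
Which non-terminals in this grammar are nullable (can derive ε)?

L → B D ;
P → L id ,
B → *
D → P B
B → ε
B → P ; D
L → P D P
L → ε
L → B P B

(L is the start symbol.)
ε-productions: B → ε, L → ε
So B, L are immediately nullable.
No further non-terminal can be added: every production for the remaining non-terminals contains a terminal or a non-nullable non-terminal.
Nullable = { 'B', 'L' }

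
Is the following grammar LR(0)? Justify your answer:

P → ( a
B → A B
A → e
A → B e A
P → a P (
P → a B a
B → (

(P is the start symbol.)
A grammar is LR(0) if no state in the canonical LR(0) collection has:
  - both a shift item (dot before a terminal) and a complete item (shift-reduce conflict), or
  - two or more complete items (reduce-reduce conflict; the accept item [P' → P .] counts as a complete item here).

Augment with P' → P and build the canonical LR(0) collection (I0 = CLOSURE({[P' → . P]}), then GOTO on every symbol after a dot until no new states appear). It has 17 states:
  I0: { [P → . ( a], [P → . a B a], [P → . a P (], [P' → . P] }  — shift
  I1: { [P → ( . a] }  — shift
  I2: { [P' → P .] }  — accept
  I3: { [A → . B e A], [A → . e], [B → . (], [B → . A B], [P → . ( a], [P → . a B a], [P → . a P (], [P → a . B a], [P → a . P (] }  — shift
  I4: { [B → ( .], [P → ( . a] }  — shift, reduce
  I5: { [A → . B e A], [A → . e], [B → . (], [B → . A B], [B → A . B] }  — shift
  I6: { [A → B . e A], [P → a B . a] }  — shift
  I7: { [P → a P . (] }  — shift
  I8: { [A → e .] }  — reduce
  I9: { [P → a P ( .] }  — reduce
  I10: { [P → a B a .] }  — reduce
  I11: { [A → . B e A], [A → . e], [A → B e . A], [B → . (], [B → . A B] }  — shift
  I12: { [B → ( .] }  — reduce
  I13: { [A → . B e A], [A → . e], [A → B e A .], [B → . (], [B → . A B], [B → A . B] }  — shift, reduce
  I14: { [A → B . e A] }  — shift
  I15: { [A → B . e A], [B → A B .] }  — shift, reduce
  I16: { [P → ( a .] }  — reduce

Conflict in state I4:
  Shift-reduce conflict between [B → ( .] and [P → ( . a]
So the grammar is NOT LR(0).

Answer: No. Shift-reduce conflict between [B → ( .] and [P → ( . a]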